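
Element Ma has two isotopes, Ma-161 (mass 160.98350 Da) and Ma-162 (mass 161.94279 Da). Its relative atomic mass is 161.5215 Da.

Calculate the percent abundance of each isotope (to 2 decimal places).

Let x be the fractional abundance of Ma-161; then Ma-162 has abundance 1 − x.
160.98350·x + 161.94279·(1 − x) = 161.5215
(160.98350 − 161.94279)·x = 161.5215 − 161.94279
x = -0.42129 / -0.95929 = 0.43917 → 43.92% Ma-161, 56.08% Ma-162.

Ma-161: 43.92%, Ma-162: 56.08%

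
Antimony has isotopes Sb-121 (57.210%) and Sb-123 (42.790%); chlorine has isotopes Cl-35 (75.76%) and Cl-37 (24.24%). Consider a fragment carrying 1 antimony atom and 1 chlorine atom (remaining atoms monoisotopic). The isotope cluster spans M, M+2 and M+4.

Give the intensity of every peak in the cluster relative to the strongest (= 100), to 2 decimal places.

Antimony pattern (n=1): 0.5721 : 0.4279
Chlorine pattern (n=1): 0.7576 : 0.2424
Convolve the two distributions (both contribute in 2-u steps):
  M: 0.5721×0.7576 = 0.433423
  M+2: 0.5721×0.2424 + 0.4279×0.7576 = 0.462854
  M+4: 0.4279×0.2424 = 0.103723
Scale to base peak (0.462854) = 100: 93.64 : 100.00 : 22.41

93.64 : 100.00 : 22.41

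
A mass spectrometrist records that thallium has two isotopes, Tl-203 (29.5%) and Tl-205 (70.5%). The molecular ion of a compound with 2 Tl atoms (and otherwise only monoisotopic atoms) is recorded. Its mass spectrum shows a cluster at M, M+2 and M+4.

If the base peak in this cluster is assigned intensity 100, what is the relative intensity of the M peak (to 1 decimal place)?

17.5

Term probabilities: M 0.0870, M+2 0.4160, M+4 0.4970. Base peak = M+4.
P(M+4) = C(2,2) × 0.295^0 × 0.705^2 = 1 × 1.0000 × 0.497025 = 0.497025 (base)
P(M) = C(2,0) × 0.295^2 × 0.705^0 = 1 × 0.087025 × 1.0000 = 0.087025
Relative intensity = 0.087025 / 0.497025 × 100 = 17.5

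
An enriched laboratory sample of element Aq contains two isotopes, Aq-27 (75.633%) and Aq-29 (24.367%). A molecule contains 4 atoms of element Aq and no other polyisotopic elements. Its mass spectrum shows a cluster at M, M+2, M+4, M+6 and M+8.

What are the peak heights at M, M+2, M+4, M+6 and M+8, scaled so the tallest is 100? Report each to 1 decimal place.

77.6 : 100.0 : 48.3 : 10.4 : 0.8

Expanding (0.75633 + 0.24367)^4:
P(M) = 0.75633^4 = 0.327224
P(M+2) = 4 × 0.75633^3 × 0.24367^1 = 0.421693
P(M+4) = 6 × 0.75633^2 × 0.24367^2 = 0.203788
P(M+6) = 4 × 0.75633^1 × 0.24367^3 = 0.043770
P(M+8) = 0.24367^4 = 0.003525
The M+2 peak is largest (0.421693); scaling to 100 gives 77.6 : 100.0 : 48.3 : 10.4 : 0.8.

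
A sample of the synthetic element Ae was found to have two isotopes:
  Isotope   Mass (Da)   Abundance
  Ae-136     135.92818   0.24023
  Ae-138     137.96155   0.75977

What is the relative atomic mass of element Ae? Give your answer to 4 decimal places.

Ar = Σ fᵢ·mᵢ = 0.24023 × 135.92818 + 0.75977 × 137.96155
= 32.654027 + 104.819047 = 137.473074 Da

137.4731 Da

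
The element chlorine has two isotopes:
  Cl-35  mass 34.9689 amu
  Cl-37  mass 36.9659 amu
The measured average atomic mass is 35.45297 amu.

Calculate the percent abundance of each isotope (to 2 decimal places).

Cl-35: 75.76%, Cl-37: 24.24%

Writing the weighted mean with unknown fraction x of Cl-35:
34.9689·x + 36.9659·(1 − x) = 35.45297
(34.9689 − 36.9659)·x = 35.45297 − 36.9659
x = -1.51293 / -1.9970 = 0.75760 → 75.76% Cl-35, 24.24% Cl-37.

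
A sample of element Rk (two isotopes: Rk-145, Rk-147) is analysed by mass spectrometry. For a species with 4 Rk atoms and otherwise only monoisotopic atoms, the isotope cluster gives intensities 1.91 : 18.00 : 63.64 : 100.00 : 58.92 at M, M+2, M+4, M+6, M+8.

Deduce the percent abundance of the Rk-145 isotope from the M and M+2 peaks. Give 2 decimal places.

Let p = fractional abundance of Rk-145. I(M+2)/I(M) = [C(4,1)·p^3·(1−p)] / p^4 = 4·(1−p)/p = 18.00/1.91 = 9.4241
(1−p)/p = 9.4241/4 = 2.3560  ⇒  p = 1/(1 + 2.3560) = 0.2980
Rk-145: 29.80%, Rk-147: 70.20%.

29.80%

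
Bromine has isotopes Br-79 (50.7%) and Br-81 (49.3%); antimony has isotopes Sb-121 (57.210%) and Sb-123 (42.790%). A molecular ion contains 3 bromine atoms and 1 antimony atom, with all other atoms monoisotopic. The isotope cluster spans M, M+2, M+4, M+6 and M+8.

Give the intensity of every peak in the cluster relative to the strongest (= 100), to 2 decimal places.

19.93 : 73.03 : 100.00 : 60.60 : 13.70

Bromine pattern (n=3): 0.13032384 : 0.38017547 : 0.36967753 : 0.11982316
Antimony pattern (n=1): 0.5721 : 0.4279
Convolve the two distributions (both contribute in 2-u steps):
  M: 0.13032384×0.5721 = 0.074558
  M+2: 0.13032384×0.4279 + 0.38017547×0.5721 = 0.273264
  M+4: 0.38017547×0.4279 + 0.36967753×0.5721 = 0.374170
  M+6: 0.36967753×0.4279 + 0.11982316×0.5721 = 0.226736
  M+8: 0.11982316×0.4279 = 0.051272
Scale to base peak (0.374170) = 100: 19.93 : 73.03 : 100.00 : 60.60 : 13.70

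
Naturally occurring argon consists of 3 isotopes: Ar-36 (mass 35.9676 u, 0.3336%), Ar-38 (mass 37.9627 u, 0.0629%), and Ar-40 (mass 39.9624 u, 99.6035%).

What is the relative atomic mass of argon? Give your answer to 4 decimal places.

The abundance-weighted mean is 0.003336 × 35.9676 + 0.000629 × 37.9627 + 0.996035 × 39.9624
= 0.11999 + 0.02388 + 39.80395 = 39.94782 u

39.9478 u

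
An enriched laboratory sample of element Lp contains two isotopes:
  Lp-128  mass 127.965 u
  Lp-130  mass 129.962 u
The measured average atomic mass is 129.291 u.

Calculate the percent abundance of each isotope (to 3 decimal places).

With x = fraction of Lp-128 (so Lp-130 is 1 − x):
127.965·x + 129.962·(1 − x) = 129.291
(127.965 − 129.962)·x = 129.291 − 129.962
x = -0.671 / -1.997 = 0.33600 → 33.600% Lp-128, 66.400% Lp-130.

Lp-128: 33.600%, Lp-130: 66.400%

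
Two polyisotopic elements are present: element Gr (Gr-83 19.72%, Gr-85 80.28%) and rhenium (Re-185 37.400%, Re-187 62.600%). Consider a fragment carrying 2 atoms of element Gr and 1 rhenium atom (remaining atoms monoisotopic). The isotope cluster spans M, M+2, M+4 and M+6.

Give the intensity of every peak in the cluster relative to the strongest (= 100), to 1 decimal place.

3.3 : 32.5 : 100.0 : 91.9

Element Gr pattern (n=2): 0.03888784 : 0.31662432 : 0.64448784
Rhenium pattern (n=1): 0.3740 : 0.6260
Convolve the two distributions (both contribute in 2-u steps):
  M: 0.03888784×0.3740 = 0.014544
  M+2: 0.03888784×0.6260 + 0.31662432×0.3740 = 0.142761
  M+4: 0.31662432×0.6260 + 0.64448784×0.3740 = 0.439245
  M+6: 0.64448784×0.6260 = 0.403449
Scale to base peak (0.439245) = 100: 3.3 : 32.5 : 100.0 : 91.9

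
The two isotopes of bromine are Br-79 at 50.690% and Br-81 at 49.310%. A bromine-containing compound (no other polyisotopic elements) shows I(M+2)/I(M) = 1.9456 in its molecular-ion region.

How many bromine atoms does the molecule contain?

For n independent Br atoms, I(M+2)/I(M) = n · (abundance Br-81) / (abundance Br-79) = n · 0.49310/0.50690.
n = 1.9456 × 0.50690/0.49310 = 2.00 ≈ 2

2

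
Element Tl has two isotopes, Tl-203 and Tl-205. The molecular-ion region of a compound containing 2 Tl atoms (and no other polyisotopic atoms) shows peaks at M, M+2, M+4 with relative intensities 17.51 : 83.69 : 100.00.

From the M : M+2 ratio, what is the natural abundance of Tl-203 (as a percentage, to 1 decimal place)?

Let p = fractional abundance of Tl-203. I(M+2)/I(M) = [C(2,1)·p^1·(1−p)] / p^2 = 2·(1−p)/p = 83.69/17.51 = 4.7796
(1−p)/p = 4.7796/2 = 2.3898  ⇒  p = 1/(1 + 2.3898) = 0.2950
Tl-203: 29.5%, Tl-205: 70.5%.

29.5%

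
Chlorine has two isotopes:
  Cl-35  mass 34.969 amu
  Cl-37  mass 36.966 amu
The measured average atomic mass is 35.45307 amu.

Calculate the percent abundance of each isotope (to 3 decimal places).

Cl-35: 75.760%, Cl-37: 24.240%

Writing the weighted mean with unknown fraction x of Cl-35:
34.969·x + 36.966·(1 − x) = 35.45307
(34.969 − 36.966)·x = 35.45307 − 36.966
x = -1.51293 / -1.997 = 0.75760 → 75.760% Cl-35, 24.240% Cl-37.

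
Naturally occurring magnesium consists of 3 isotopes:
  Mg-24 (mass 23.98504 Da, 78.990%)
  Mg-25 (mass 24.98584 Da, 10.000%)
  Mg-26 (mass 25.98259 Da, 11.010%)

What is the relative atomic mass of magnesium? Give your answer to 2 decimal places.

24.31 Da

The abundance-weighted mean is 0.78990 × 23.98504 + 0.10000 × 24.98584 + 0.11010 × 25.98259
= 18.945783 + 2.498584 + 2.860683 = 24.305050 Da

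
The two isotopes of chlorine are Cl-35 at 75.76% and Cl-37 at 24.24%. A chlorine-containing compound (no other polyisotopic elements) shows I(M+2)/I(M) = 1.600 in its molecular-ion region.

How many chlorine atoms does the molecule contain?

5

The M+2/M ratio from n Cl atoms is n · q/p = n · 0.2424/0.7576.
n = 1.600 × 0.7576/0.2424 = 5.00 ≈ 5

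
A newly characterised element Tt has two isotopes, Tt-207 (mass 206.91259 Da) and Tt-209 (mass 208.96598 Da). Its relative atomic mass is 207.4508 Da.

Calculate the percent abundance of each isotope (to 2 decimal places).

Tt-207: 73.79%, Tt-209: 26.21%

With x = fraction of Tt-207 (so Tt-209 is 1 − x):
206.91259·x + 208.96598·(1 − x) = 207.4508
(206.91259 − 208.96598)·x = 207.4508 − 208.96598
x = -1.51518 / -2.05339 = 0.73789 → 73.79% Tt-207, 26.21% Tt-209.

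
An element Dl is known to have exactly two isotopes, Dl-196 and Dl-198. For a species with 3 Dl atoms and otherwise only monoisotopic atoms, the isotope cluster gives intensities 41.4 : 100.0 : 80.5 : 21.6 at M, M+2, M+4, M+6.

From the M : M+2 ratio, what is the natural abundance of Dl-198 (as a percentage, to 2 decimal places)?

Write p for the Dl-196 fraction. I(M+2)/I(M) = [C(3,1)·p^2·(1−p)] / p^3 = 3·(1−p)/p = 100.0/41.4 = 2.4155
(1−p)/p = 2.4155/3 = 0.8052  ⇒  p = 1/(1 + 0.8052) = 0.5540
Dl-196: 55.40%, Dl-198: 44.60%.

44.60%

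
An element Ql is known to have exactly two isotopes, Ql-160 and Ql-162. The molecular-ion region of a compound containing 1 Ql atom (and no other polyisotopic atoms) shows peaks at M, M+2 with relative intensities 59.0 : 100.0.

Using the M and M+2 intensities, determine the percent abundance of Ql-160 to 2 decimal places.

37.11%

Write p for the Ql-160 fraction. I(M+2)/I(M) = [C(1,1)·p^0·(1−p)] / p^1 = 1·(1−p)/p = 100.0/59.0 = 1.6949
(1−p)/p = 1.6949/1 = 1.6949  ⇒  p = 1/(1 + 1.6949) = 0.3711
Ql-160: 37.11%, Ql-162: 62.89%.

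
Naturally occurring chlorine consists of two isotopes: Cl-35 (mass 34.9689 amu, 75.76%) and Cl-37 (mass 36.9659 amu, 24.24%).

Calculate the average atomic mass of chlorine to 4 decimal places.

35.4530 amu

Average mass = Σ (abundance × isotope mass) = 0.7576 × 34.9689 + 0.2424 × 36.9659
= 26.49244 + 8.96053 = 35.45297 amu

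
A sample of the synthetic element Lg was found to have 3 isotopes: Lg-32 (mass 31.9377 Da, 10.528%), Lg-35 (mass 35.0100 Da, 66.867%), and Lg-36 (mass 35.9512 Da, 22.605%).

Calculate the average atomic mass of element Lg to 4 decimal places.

34.8993 Da

Ar = Σ fᵢ·mᵢ = 0.10528 × 31.9377 + 0.66867 × 35.0100 + 0.22605 × 35.9512
= 3.36240 + 23.41014 + 8.12677 = 34.89931 Da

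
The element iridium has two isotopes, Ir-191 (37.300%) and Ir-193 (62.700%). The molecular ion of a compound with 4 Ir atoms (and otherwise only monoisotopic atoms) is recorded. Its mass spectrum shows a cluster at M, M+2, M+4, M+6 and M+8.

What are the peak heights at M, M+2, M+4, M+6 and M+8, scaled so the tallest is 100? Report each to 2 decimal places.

5.26 : 35.39 : 89.23 : 100.00 : 42.02

Each Ir atom is independently Ir-191 (p = 0.37300) or Ir-193 (q = 0.62700); the cluster is the binomial expansion (p + q)^4.
P(M) = 0.37300^4 = 0.019357
P(M+2) = 4 × 0.37300^3 × 0.62700^1 = 0.130153
P(M+4) = 6 × 0.37300^2 × 0.62700^2 = 0.328174
P(M+6) = 4 × 0.37300^1 × 0.62700^3 = 0.367766
P(M+8) = 0.62700^4 = 0.154550
The M+6 peak is largest (0.367766); scaling to 100 gives 5.26 : 35.39 : 89.23 : 100.00 : 42.02.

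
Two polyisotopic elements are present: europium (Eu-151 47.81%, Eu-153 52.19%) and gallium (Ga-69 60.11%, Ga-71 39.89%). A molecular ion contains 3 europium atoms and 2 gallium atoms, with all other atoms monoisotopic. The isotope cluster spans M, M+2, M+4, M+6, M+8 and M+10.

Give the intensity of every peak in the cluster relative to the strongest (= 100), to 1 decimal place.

12.0 : 55.0 : 100.0 : 89.5 : 39.5 : 6.9

Europium pattern (n=3): 0.10928391 : 0.3578871 : 0.39067407 : 0.14215492
Gallium pattern (n=2): 0.36132121 : 0.47955758 : 0.15912121
Convolve the two distributions (both contribute in 2-u steps):
  M: 0.10928391×0.36132121 = 0.039487
  M+2: 0.10928391×0.47955758 + 0.3578871×0.36132121 = 0.181720
  M+4: 0.10928391×0.15912121 + 0.3578871×0.47955758 + 0.39067407×0.36132121 = 0.330176
  M+6: 0.3578871×0.15912121 + 0.39067407×0.47955758 + 0.14215492×0.36132121 = 0.295662
  M+8: 0.39067407×0.15912121 + 0.14215492×0.47955758 = 0.130336
  M+10: 0.14215492×0.15912121 = 0.022620
Scale to base peak (0.330176) = 100: 12.0 : 55.0 : 100.0 : 89.5 : 39.5 : 6.9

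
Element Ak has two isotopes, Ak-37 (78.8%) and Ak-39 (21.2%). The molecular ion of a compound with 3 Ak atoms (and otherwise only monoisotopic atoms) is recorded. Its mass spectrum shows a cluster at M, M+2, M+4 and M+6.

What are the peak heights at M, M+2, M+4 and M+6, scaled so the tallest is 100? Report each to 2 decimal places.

Each Ak atom is independently Ak-37 (p = 0.788) or Ak-39 (q = 0.212); the cluster is the binomial expansion (p + q)^3.
P(M) = 0.788^3 = 0.489304
P(M+2) = 3 × 0.788^2 × 0.212^1 = 0.394920
P(M+4) = 3 × 0.788^1 × 0.212^2 = 0.106248
P(M+6) = 0.212^3 = 0.009528
The M peak is largest (0.489304); scaling to 100 gives 100.00 : 80.71 : 21.71 : 1.95.

100.00 : 80.71 : 21.71 : 1.95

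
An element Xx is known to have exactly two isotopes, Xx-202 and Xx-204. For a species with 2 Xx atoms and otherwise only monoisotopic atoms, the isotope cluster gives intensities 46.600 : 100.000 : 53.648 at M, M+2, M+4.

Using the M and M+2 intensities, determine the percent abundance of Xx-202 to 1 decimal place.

48.2%

If p is the fraction of Xx that is Xx-202, then I(M+2)/I(M) = [C(2,1)·p^1·(1−p)] / p^2 = 2·(1−p)/p = 100.000/46.600 = 2.1459
(1−p)/p = 2.1459/2 = 1.0730  ⇒  p = 1/(1 + 1.0730) = 0.4824
Xx-202: 48.2%, Xx-204: 51.8%.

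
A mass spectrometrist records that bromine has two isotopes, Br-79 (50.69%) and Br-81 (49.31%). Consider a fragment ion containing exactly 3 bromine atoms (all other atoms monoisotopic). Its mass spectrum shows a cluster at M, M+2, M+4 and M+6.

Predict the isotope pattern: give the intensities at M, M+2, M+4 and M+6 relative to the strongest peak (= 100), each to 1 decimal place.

34.3 : 100.0 : 97.3 : 31.5

The 3 Br atoms are independent, so intensities follow the terms of (0.5069 + 0.4931)^3.
P(M) = 0.5069^3 = 0.130247
P(M+2) = 3 × 0.5069^2 × 0.4931^1 = 0.380103
P(M+4) = 3 × 0.5069^1 × 0.4931^2 = 0.369755
P(M+6) = 0.4931^3 = 0.119896
The M+2 peak is largest (0.380103); scaling to 100 gives 34.3 : 100.0 : 97.3 : 31.5.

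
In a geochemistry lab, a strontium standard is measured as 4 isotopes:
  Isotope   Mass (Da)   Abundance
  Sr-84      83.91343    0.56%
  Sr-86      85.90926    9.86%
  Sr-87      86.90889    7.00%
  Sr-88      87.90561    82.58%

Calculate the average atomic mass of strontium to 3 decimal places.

87.617 Da

The abundance-weighted mean is 0.0056 × 83.91343 + 0.0986 × 85.90926 + 0.0700 × 86.90889 + 0.8258 × 87.90561
= 0.469915 + 8.470653 + 6.083622 + 72.592453 = 87.616643 Da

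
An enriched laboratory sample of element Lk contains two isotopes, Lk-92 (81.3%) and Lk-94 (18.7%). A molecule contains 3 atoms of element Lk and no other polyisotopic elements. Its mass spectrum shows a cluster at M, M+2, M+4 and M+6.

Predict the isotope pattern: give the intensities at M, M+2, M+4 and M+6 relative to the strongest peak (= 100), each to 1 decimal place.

100.0 : 69.0 : 15.9 : 1.2

Each Lk atom is independently Lk-92 (p = 0.813) or Lk-94 (q = 0.187); the cluster is the binomial expansion (p + q)^3.
P(M) = 0.813^3 = 0.537368
P(M+2) = 3 × 0.813^2 × 0.187^1 = 0.370804
P(M+4) = 3 × 0.813^1 × 0.187^2 = 0.085289
P(M+6) = 0.187^3 = 0.006539
The M peak is largest (0.537368); scaling to 100 gives 100.0 : 69.0 : 15.9 : 1.2.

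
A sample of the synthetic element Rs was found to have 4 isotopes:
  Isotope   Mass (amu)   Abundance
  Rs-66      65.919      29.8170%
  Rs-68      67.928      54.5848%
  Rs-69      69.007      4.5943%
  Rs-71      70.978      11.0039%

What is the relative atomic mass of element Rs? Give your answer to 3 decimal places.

Weight each isotope mass by its fractional abundance: 0.298170 × 65.919 + 0.545848 × 67.928 + 0.045943 × 69.007 + 0.110039 × 70.978
= 19.6551 + 37.0784 + 3.1704 + 7.8103 = 67.7142 amu

67.714 amu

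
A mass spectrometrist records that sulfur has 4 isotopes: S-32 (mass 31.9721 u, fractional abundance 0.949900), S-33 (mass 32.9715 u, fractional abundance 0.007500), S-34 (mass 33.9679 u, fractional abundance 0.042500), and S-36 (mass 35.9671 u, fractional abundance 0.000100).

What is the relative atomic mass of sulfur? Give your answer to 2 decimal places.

Weight each isotope mass by its fractional abundance: 0.949900 × 31.9721 + 0.007500 × 32.9715 + 0.042500 × 33.9679 + 0.000100 × 35.9671
= 30.37030 + 0.24729 + 1.44364 + 0.00360 = 32.06483 u

32.06 u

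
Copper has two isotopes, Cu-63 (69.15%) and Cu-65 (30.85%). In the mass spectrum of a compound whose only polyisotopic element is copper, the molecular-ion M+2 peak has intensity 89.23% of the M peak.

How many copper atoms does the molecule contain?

2

For n independent Cu atoms, I(M+2)/I(M) = n · (abundance Cu-65) / (abundance Cu-63) = n · 0.3085/0.6915.
n = 0.8923 × 0.6915/0.3085 = 2.00 ≈ 2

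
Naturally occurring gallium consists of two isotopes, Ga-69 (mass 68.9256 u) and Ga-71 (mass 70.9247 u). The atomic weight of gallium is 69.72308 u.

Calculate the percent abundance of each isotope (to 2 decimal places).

Writing the weighted mean with unknown fraction x of Ga-69:
68.9256·x + 70.9247·(1 − x) = 69.72308
(68.9256 − 70.9247)·x = 69.72308 − 70.9247
x = -1.20162 / -1.9991 = 0.60108 → 60.11% Ga-69, 39.89% Ga-71.

Ga-69: 60.11%, Ga-71: 39.89%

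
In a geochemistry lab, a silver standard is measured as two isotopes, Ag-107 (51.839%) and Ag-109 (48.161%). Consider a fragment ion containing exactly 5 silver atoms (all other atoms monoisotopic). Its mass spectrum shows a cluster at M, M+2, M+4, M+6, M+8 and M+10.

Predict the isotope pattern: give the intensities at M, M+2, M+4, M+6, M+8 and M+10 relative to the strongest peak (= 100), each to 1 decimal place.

Each Ag atom is independently Ag-107 (p = 0.51839) or Ag-109 (q = 0.48161); the cluster is the binomial expansion (p + q)^5.
P(M) = 0.51839^5 = 0.037435
P(M+2) = 5 × 0.51839^4 × 0.48161^1 = 0.173897
P(M+4) = 10 × 0.51839^3 × 0.48161^2 = 0.323118
P(M+6) = 10 × 0.51839^2 × 0.48161^3 = 0.300192
P(M+8) = 5 × 0.51839^1 × 0.48161^4 = 0.139447
P(M+10) = 0.48161^5 = 0.025911
The M+4 peak is largest (0.323118); scaling to 100 gives 11.6 : 53.8 : 100.0 : 92.9 : 43.2 : 8.0.

11.6 : 53.8 : 100.0 : 92.9 : 43.2 : 8.0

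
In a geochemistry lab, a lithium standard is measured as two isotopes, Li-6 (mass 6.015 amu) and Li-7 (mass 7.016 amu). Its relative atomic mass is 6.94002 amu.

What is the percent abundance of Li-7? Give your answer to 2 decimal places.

92.41%

Let x be the fractional abundance of Li-6; then Li-7 has abundance 1 − x.
6.015·x + 7.016·(1 − x) = 6.94002
(6.015 − 7.016)·x = 6.94002 − 7.016
x = -0.07598 / -1.001 = 0.07590 → 7.59% Li-6, 92.41% Li-7.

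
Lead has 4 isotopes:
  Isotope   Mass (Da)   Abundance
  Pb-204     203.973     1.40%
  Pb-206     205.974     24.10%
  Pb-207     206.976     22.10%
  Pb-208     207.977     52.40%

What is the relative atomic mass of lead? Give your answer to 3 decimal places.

207.217 Da

Average mass = Σ (abundance × isotope mass) = 0.0140 × 203.973 + 0.2410 × 205.974 + 0.2210 × 206.976 + 0.5240 × 207.977
= 2.8556 + 49.6397 + 45.7417 + 108.9799 = 207.2169 Da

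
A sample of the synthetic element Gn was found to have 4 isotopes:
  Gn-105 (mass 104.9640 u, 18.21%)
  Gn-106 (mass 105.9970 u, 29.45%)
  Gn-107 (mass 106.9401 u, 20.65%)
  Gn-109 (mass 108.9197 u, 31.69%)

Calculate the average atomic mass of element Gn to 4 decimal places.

106.9298 u

The abundance-weighted mean is 0.1821 × 104.9640 + 0.2945 × 105.9970 + 0.2065 × 106.9401 + 0.3169 × 108.9197
= 19.11394 + 31.21612 + 22.08313 + 34.51665 = 106.92984 u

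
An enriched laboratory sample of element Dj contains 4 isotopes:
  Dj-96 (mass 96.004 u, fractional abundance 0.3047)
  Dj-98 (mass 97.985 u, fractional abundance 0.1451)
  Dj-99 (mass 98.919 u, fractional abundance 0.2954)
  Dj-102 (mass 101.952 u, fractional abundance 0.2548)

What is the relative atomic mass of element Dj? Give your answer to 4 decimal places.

98.6681 u

The abundance-weighted mean is 0.3047 × 96.004 + 0.1451 × 97.985 + 0.2954 × 98.919 + 0.2548 × 101.952
= 29.25242 + 14.21762 + 29.22067 + 25.97737 = 98.66808 u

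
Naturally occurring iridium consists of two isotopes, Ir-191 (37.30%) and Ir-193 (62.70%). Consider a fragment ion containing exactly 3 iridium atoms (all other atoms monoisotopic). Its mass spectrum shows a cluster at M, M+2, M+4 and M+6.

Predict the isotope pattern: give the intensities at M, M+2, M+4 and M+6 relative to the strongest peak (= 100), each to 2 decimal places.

Each Ir atom is independently Ir-191 (p = 0.3730) or Ir-193 (q = 0.6270); the cluster is the binomial expansion (p + q)^3.
P(M) = 0.3730^3 = 0.051895
P(M+2) = 3 × 0.3730^2 × 0.6270^1 = 0.261702
P(M+4) = 3 × 0.3730^1 × 0.6270^2 = 0.439911
P(M+6) = 0.6270^3 = 0.246492
The M+4 peak is largest (0.439911); scaling to 100 gives 11.80 : 59.49 : 100.00 : 56.03.

11.80 : 59.49 : 100.00 : 56.03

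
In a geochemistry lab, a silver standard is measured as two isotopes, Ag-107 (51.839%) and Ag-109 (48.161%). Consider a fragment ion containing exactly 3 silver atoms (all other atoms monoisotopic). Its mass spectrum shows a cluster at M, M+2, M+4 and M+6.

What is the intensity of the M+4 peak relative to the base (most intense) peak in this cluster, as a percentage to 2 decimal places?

Term probabilities: M 0.1393, M+2 0.3883, M+4 0.3607, M+6 0.1117. Base peak = M+2.
P(M+2) = C(3,1) × 0.51839^2 × 0.48161^1 = 3 × 0.26872819 × 0.48161 = 0.388267 (base)
P(M+4) = C(3,2) × 0.51839^1 × 0.48161^2 = 3 × 0.51839 × 0.23194819 = 0.360719
Relative intensity = 0.360719 / 0.388267 × 100 = 92.90

92.90%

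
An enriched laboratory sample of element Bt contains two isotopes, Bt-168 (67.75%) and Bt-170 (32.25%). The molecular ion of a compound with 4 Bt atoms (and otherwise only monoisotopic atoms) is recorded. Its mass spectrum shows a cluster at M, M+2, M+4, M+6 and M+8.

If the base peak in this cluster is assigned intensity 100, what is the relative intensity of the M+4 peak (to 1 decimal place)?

71.4

Term probabilities: M 0.2107, M+2 0.4012, M+4 0.2864, M+6 0.0909, M+8 0.0108. Base peak = M+2.
P(M+2) = C(4,1) × 0.6775^3 × 0.3225^1 = 4 × 0.31097673 × 0.3225 = 0.401160 (base)
P(M+4) = C(4,2) × 0.6775^2 × 0.3225^2 = 6 × 0.45900625 × 0.10400625 = 0.286437
Relative intensity = 0.286437 / 0.401160 × 100 = 71.4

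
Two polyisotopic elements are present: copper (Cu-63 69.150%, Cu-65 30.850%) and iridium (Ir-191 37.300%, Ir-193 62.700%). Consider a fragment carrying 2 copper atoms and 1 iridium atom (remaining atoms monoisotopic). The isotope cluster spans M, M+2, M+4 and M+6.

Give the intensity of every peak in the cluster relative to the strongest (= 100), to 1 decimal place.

Copper pattern (n=2): 0.47817225 : 0.4266555 : 0.09517225
Iridium pattern (n=1): 0.3730 : 0.6270
Convolve the two distributions (both contribute in 2-u steps):
  M: 0.47817225×0.3730 = 0.178358
  M+2: 0.47817225×0.6270 + 0.4266555×0.3730 = 0.458957
  M+4: 0.4266555×0.6270 + 0.09517225×0.3730 = 0.303012
  M+6: 0.09517225×0.6270 = 0.059673
Scale to base peak (0.458957) = 100: 38.9 : 100.0 : 66.0 : 13.0

38.9 : 100.0 : 66.0 : 13.0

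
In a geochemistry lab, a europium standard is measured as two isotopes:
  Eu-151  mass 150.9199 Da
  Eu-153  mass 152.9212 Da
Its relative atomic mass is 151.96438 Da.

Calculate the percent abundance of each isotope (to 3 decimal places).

Eu-151: 47.810%, Eu-153: 52.190%

With x = fraction of Eu-151 (so Eu-153 is 1 − x):
150.9199·x + 152.9212·(1 − x) = 151.96438
(150.9199 − 152.9212)·x = 151.96438 − 152.9212
x = -0.95682 / -2.0013 = 0.47810 → 47.810% Eu-151, 52.190% Eu-153.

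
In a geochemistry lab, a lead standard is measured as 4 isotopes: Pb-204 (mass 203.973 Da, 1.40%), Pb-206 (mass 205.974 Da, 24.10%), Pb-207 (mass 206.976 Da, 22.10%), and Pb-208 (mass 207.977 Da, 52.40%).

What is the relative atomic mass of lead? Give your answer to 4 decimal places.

The abundance-weighted mean is 0.0140 × 203.973 + 0.2410 × 205.974 + 0.2210 × 206.976 + 0.5240 × 207.977
= 2.85562 + 49.63973 + 45.74170 + 108.97995 = 207.21700 Da

207.2170 Da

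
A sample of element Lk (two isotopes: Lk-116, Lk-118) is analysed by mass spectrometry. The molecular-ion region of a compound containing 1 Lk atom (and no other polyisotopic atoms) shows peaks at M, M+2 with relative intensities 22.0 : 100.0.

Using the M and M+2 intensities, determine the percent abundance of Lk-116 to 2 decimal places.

If p is the fraction of Lk that is Lk-116, then I(M+2)/I(M) = [C(1,1)·p^0·(1−p)] / p^1 = 1·(1−p)/p = 100.0/22.0 = 4.5455
(1−p)/p = 4.5455/1 = 4.5455  ⇒  p = 1/(1 + 4.5455) = 0.1803
Lk-116: 18.03%, Lk-118: 81.97%.

18.03%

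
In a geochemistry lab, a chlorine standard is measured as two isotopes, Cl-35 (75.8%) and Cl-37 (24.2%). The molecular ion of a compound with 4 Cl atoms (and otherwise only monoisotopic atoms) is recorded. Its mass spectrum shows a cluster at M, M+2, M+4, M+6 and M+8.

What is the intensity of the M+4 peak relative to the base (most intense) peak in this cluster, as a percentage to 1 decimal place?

47.9%

Term probabilities: M 0.3301, M+2 0.4216, M+4 0.2019, M+6 0.0430, M+8 0.0034. Base peak = M+2.
P(M+2) = C(4,1) × 0.758^3 × 0.242^1 = 4 × 0.43551951 × 0.2420 = 0.421583 (base)
P(M+4) = C(4,2) × 0.758^2 × 0.242^2 = 6 × 0.574564 × 0.058564 = 0.201893
Relative intensity = 0.201893 / 0.421583 × 100 = 47.9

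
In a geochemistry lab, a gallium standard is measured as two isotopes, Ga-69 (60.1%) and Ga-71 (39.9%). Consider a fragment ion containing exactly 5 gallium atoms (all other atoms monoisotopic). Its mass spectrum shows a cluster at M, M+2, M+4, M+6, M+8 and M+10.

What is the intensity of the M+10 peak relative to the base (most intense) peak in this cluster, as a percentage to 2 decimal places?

Term probabilities: M 0.0784, M+2 0.2603, M+4 0.3456, M+6 0.2294, M+8 0.0762, M+10 0.0101. Base peak = M+4.
P(M+4) = C(5,2) × 0.601^3 × 0.399^2 = 10 × 0.2170818 × 0.159201 = 0.345596 (base)
P(M+10) = C(5,5) × 0.601^0 × 0.399^5 = 1 × 1.0000 × 0.01011264 = 0.010113
Relative intensity = 0.010113 / 0.345596 × 100 = 2.93

2.93%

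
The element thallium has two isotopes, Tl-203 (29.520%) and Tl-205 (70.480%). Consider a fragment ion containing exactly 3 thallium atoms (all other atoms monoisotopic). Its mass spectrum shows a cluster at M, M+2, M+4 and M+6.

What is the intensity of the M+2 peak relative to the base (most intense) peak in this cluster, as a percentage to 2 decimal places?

(0.29520 + 0.70480)^3 gives M 0.0257, M+2 0.1843, M+4 0.4399, M+6 0.3501; the largest is M+4.
P(M+4) = C(3,2) × 0.29520^1 × 0.70480^2 = 3 × 0.2952 × 0.49674304 = 0.439916 (base)
P(M+2) = C(3,1) × 0.29520^2 × 0.70480^1 = 3 × 0.08714304 × 0.7048 = 0.184255
Relative intensity = 0.184255 / 0.439916 × 100 = 41.88

41.88%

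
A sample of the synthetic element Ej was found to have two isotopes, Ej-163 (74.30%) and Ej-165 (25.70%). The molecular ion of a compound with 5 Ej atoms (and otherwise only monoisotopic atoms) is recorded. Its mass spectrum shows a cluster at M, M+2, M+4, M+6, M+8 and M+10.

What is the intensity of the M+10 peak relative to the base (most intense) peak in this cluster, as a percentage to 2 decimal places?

Term probabilities: M 0.2264, M+2 0.3916, M+4 0.2709, M+6 0.0937, M+8 0.0162, M+10 0.0011. Base peak = M+2.
P(M+2) = C(5,1) × 0.7430^4 × 0.2570^1 = 5 × 0.3047581 × 0.2570 = 0.391614 (base)
P(M+10) = C(5,5) × 0.7430^0 × 0.2570^5 = 1 × 1.0000 × 0.00112115 = 0.001121
Relative intensity = 0.001121 / 0.391614 × 100 = 0.29

0.29%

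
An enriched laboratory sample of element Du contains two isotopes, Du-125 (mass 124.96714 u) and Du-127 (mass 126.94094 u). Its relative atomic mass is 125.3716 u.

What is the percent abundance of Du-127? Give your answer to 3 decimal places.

20.491%

Let x be the fractional abundance of Du-125; then Du-127 has abundance 1 − x.
124.96714·x + 126.94094·(1 − x) = 125.3716
(124.96714 − 126.94094)·x = 125.3716 − 126.94094
x = -1.56934 / -1.97380 = 0.79509 → 79.509% Du-125, 20.491% Du-127.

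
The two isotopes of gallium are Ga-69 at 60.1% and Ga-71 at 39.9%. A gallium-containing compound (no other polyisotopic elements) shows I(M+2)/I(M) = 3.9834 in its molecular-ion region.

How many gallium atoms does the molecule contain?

6

For n independent Ga atoms, I(M+2)/I(M) = n · (abundance Ga-71) / (abundance Ga-69) = n · 0.399/0.601.
n = 3.9834 × 0.601/0.399 = 6.00 ≈ 6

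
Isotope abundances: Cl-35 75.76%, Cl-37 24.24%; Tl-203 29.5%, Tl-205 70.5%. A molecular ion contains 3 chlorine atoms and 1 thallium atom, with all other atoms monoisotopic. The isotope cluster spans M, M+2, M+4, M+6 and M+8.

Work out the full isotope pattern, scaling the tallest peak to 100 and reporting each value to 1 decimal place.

29.9 : 100.0 : 77.7 : 22.9 : 2.3

Chlorine pattern (n=3): 0.4348304 : 0.41738208 : 0.13354464 : 0.01424288
Thallium pattern (n=1): 0.2950 : 0.7050
Convolve the two distributions (both contribute in 2-u steps):
  M: 0.4348304×0.2950 = 0.128275
  M+2: 0.4348304×0.7050 + 0.41738208×0.2950 = 0.429683
  M+4: 0.41738208×0.7050 + 0.13354464×0.2950 = 0.333650
  M+6: 0.13354464×0.7050 + 0.01424288×0.2950 = 0.098351
  M+8: 0.01424288×0.7050 = 0.010041
Scale to base peak (0.429683) = 100: 29.9 : 100.0 : 77.7 : 22.9 : 2.3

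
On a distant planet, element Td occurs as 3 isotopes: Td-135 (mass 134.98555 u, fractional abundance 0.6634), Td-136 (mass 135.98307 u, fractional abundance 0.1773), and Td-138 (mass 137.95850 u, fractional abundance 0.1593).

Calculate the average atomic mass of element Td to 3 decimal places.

135.636 u

Weight each isotope mass by its fractional abundance: 0.6634 × 134.98555 + 0.1773 × 135.98307 + 0.1593 × 137.95850
= 89.549414 + 24.109798 + 21.976789 = 135.636001 u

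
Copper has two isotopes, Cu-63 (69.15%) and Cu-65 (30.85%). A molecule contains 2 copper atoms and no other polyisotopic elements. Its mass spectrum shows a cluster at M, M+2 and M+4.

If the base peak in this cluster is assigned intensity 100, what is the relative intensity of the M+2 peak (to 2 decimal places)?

Term probabilities: M 0.4782, M+2 0.4267, M+4 0.0952. Base peak = M.
P(M) = C(2,0) × 0.6915^2 × 0.3085^0 = 1 × 0.47817225 × 1.0000 = 0.478172 (base)
P(M+2) = C(2,1) × 0.6915^1 × 0.3085^1 = 2 × 0.6915 × 0.3085 = 0.426656
Relative intensity = 0.426656 / 0.478172 × 100 = 89.23

89.23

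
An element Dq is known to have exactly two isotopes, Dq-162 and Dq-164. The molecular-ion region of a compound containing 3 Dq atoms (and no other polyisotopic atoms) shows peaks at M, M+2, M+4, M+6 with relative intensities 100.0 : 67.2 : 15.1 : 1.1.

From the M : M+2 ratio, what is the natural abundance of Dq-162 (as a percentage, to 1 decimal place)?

81.7%

If p is the fraction of Dq that is Dq-162, then I(M+2)/I(M) = [C(3,1)·p^2·(1−p)] / p^3 = 3·(1−p)/p = 67.2/100.0 = 0.6720
(1−p)/p = 0.6720/3 = 0.2240  ⇒  p = 1/(1 + 0.2240) = 0.8170
Dq-162: 81.7%, Dq-164: 18.3%.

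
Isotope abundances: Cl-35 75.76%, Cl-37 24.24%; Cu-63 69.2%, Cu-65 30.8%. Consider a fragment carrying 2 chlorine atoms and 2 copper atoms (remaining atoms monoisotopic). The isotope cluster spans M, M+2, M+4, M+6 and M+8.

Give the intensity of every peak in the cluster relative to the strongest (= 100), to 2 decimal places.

65.36 : 100.00 : 56.87 : 14.24 : 1.33

Chlorine pattern (n=2): 0.57395776 : 0.36728448 : 0.05875776
Copper pattern (n=2): 0.478864 : 0.426272 : 0.094864
Convolve the two distributions (both contribute in 2-u steps):
  M: 0.57395776×0.478864 = 0.274848
  M+2: 0.57395776×0.426272 + 0.36728448×0.478864 = 0.420541
  M+4: 0.57395776×0.094864 + 0.36728448×0.426272 + 0.05875776×0.478864 = 0.239148
  M+6: 0.36728448×0.094864 + 0.05875776×0.426272 = 0.059889
  M+8: 0.05875776×0.094864 = 0.005574
Scale to base peak (0.420541) = 100: 65.36 : 100.00 : 56.87 : 14.24 : 1.33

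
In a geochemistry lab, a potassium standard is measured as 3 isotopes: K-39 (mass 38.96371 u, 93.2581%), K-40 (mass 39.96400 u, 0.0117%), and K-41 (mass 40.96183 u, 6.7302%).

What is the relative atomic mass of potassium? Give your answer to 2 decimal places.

Average mass = Σ (abundance × isotope mass) = 0.932581 × 38.96371 + 0.000117 × 39.96400 + 0.067302 × 40.96183
= 36.336816 + 0.004676 + 2.756813 = 39.098305 u

39.10 u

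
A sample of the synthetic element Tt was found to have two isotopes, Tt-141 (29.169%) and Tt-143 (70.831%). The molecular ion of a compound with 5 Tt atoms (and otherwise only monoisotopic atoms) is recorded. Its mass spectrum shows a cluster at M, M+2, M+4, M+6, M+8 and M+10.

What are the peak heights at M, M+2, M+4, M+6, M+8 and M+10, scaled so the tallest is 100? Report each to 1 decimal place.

0.6 : 7.0 : 33.9 : 82.4 : 100.0 : 48.6

The 5 Tt atoms are independent, so intensities follow the terms of (0.29169 + 0.70831)^5.
P(M) = 0.29169^5 = 0.002112
P(M+2) = 5 × 0.29169^4 × 0.70831^1 = 0.025638
P(M+4) = 10 × 0.29169^3 × 0.70831^2 = 0.124512
P(M+6) = 10 × 0.29169^2 × 0.70831^3 = 0.302352
P(M+8) = 5 × 0.29169^1 × 0.70831^4 = 0.367101
P(M+10) = 0.70831^5 = 0.178286
The M+8 peak is largest (0.367101); scaling to 100 gives 0.6 : 7.0 : 33.9 : 82.4 : 100.0 : 48.6.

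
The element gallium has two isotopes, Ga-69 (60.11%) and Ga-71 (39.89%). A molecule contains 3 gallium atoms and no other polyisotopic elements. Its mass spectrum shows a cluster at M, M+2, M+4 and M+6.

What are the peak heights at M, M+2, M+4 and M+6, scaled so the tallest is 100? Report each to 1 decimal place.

Each Ga atom is independently Ga-69 (p = 0.6011) or Ga-71 (q = 0.3989); the cluster is the binomial expansion (p + q)^3.
P(M) = 0.6011^3 = 0.217190
P(M+2) = 3 × 0.6011^2 × 0.3989^1 = 0.432393
P(M+4) = 3 × 0.6011^1 × 0.3989^2 = 0.286943
P(M+6) = 0.3989^3 = 0.063473
The M+2 peak is largest (0.432393); scaling to 100 gives 50.2 : 100.0 : 66.4 : 14.7.

50.2 : 100.0 : 66.4 : 14.7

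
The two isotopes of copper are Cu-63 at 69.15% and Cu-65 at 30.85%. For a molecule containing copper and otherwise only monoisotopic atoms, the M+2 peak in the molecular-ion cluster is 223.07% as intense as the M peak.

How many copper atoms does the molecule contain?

5

For n independent Cu atoms, I(M+2)/I(M) = n · (abundance Cu-65) / (abundance Cu-63) = n · 0.3085/0.6915.
n = 2.2307 × 0.6915/0.3085 = 5.00 ≈ 5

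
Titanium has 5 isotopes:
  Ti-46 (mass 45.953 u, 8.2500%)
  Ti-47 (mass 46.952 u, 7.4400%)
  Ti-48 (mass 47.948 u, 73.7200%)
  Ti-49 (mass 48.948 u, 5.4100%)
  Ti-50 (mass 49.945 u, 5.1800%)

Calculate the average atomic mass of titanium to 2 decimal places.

47.87 u

Weight each isotope mass by its fractional abundance: 0.082500 × 45.953 + 0.074400 × 46.952 + 0.737200 × 47.948 + 0.054100 × 48.948 + 0.051800 × 49.945
= 3.7911 + 3.4932 + 35.3473 + 2.6481 + 2.5872 = 47.8669 u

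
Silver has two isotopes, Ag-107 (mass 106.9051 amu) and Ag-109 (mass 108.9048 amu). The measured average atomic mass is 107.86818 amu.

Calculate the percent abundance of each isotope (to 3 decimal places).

Ag-107: 51.839%, Ag-109: 48.161%

With x = fraction of Ag-107 (so Ag-109 is 1 − x):
106.9051·x + 108.9048·(1 − x) = 107.86818
(106.9051 − 108.9048)·x = 107.86818 − 108.9048
x = -1.03662 / -1.9997 = 0.51839 → 51.839% Ag-107, 48.161% Ag-109.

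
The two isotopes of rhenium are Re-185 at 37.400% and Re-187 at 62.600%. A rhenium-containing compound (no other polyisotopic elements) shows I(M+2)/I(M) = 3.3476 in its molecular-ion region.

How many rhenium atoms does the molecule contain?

2

With n Re atoms, P(M+2)/P(M) = C(n,1)·p^(n−1)q / p^n = n·q/p = n · 0.62600/0.37400.
n = 3.3476 × 0.37400/0.62600 = 2.00 ≈ 2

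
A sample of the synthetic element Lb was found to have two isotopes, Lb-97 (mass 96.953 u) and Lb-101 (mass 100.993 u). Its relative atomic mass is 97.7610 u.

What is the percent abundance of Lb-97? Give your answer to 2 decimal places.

80.00%

Writing the weighted mean with unknown fraction x of Lb-97:
96.953·x + 100.993·(1 − x) = 97.7610
(96.953 − 100.993)·x = 97.7610 − 100.993
x = -3.2320 / -4.040 = 0.80000 → 80.00% Lb-97, 20.00% Lb-101.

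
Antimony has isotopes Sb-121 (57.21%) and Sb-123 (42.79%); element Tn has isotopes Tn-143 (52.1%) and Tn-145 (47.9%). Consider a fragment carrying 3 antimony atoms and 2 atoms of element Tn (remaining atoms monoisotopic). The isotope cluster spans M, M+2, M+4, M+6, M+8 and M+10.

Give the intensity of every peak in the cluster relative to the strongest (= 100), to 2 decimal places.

Antimony pattern (n=3): 0.18724742 : 0.42015297 : 0.3142518 : 0.07834781
Element Tn pattern (n=2): 0.271441 : 0.499118 : 0.229441
Convolve the two distributions (both contribute in 2-u steps):
  M: 0.18724742×0.271441 = 0.050827
  M+2: 0.18724742×0.499118 + 0.42015297×0.271441 = 0.207505
  M+4: 0.18724742×0.229441 + 0.42015297×0.499118 + 0.3142518×0.271441 = 0.337969
  M+6: 0.42015297×0.229441 + 0.3142518×0.499118 + 0.07834781×0.271441 = 0.274516
  M+8: 0.3142518×0.229441 + 0.07834781×0.499118 = 0.111207
  M+10: 0.07834781×0.229441 = 0.017976
Scale to base peak (0.337969) = 100: 15.04 : 61.40 : 100.00 : 81.23 : 32.90 : 5.32

15.04 : 61.40 : 100.00 : 81.23 : 32.90 : 5.32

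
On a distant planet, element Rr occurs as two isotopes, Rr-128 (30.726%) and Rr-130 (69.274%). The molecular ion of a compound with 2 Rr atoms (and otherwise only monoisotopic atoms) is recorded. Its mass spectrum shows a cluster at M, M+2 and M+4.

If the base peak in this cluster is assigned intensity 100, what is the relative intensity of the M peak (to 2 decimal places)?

Binomial terms of (0.30726 + 0.69274)^2: M 0.0944, M+2 0.4257, M+4 0.4799 → M+4 is the base peak.
P(M+4) = C(2,2) × 0.30726^0 × 0.69274^2 = 1 × 1.0000 × 0.47988871 = 0.479889 (base)
P(M) = C(2,0) × 0.30726^2 × 0.69274^0 = 1 × 0.09440871 × 1.0000 = 0.094409
Relative intensity = 0.094409 / 0.479889 × 100 = 19.67

19.67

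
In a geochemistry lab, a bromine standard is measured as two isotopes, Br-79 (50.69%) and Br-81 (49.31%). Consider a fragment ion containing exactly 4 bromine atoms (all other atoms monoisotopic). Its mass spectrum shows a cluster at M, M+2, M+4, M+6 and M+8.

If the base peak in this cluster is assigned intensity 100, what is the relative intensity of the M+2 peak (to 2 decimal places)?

(0.5069 + 0.4931)^4 gives M 0.0660, M+2 0.2569, M+4 0.3749, M+6 0.2431, M+8 0.0591; the largest is M+4.
P(M+4) = C(4,2) × 0.5069^2 × 0.4931^2 = 6 × 0.25694761 × 0.24314761 = 0.374857 (base)
P(M+2) = C(4,1) × 0.5069^3 × 0.4931^1 = 4 × 0.13024674 × 0.4931 = 0.256899
Relative intensity = 0.256899 / 0.374857 × 100 = 68.53

68.53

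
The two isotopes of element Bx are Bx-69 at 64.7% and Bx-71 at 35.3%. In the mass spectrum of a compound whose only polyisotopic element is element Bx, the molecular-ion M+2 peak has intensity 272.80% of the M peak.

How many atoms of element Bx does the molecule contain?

With n Bx atoms, P(M+2)/P(M) = C(n,1)·p^(n−1)q / p^n = n·q/p = n · 0.353/0.647.
n = 2.7280 × 0.647/0.353 = 5.00 ≈ 5

5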